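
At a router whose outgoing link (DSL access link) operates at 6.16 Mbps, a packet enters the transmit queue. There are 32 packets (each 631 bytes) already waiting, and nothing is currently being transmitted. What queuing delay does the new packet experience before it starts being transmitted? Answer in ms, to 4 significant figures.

26.22 ms

Each queued packet: L/R = 5048/6160000 = 0.819481 ms.
32 queued → 26.2234 ms.
Queuing delay = 26.22 ms.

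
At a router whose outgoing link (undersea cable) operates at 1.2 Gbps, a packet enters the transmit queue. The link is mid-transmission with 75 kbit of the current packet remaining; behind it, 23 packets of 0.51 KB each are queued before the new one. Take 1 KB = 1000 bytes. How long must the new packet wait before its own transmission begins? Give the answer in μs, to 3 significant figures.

Each queued packet: L/R = 4080/1200000000 = 3.4 μs.
23 queued → 78.2 μs.
Plus remaining 75000 bits of current packet: 62.5 μs.
Queuing delay = 141 μs.

141 μs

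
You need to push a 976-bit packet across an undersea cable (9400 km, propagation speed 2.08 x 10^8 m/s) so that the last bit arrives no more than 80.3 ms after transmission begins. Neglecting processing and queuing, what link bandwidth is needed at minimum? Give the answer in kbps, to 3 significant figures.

Propagation delay = 9400000 / 208000000 = 45.1923 ms.
Transmission budget = 80.3 − 45.1923 = 35.1077 ms.
R ≥ L / t_tx = 976 bits / 0.0351077 s = 27.8 kbps.

27.8 kbps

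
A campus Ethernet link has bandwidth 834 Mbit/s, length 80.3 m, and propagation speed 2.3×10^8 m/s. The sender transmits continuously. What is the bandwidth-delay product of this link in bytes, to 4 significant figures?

36.40 bytes

Propagation delay = 80.3 / 2.3e+08 = 3.4913e-07 s.
BDP = R × t_prop = 834000000 × 3.4913e-07 = 291.175 bits.
In bytes: 291.175/8 = 36.40 bytes.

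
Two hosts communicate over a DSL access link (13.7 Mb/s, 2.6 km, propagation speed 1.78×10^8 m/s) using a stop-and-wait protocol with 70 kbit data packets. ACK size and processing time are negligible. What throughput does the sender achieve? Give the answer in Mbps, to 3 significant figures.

13.6 Mbps

t_tx = L/R = 70000/13700000 = 0.00510949 s.
t_prop = 2600/178000000 = 1.46067e-05 s; RTT = 2.92135e-05 s.
Cycle = t_tx + RTT = 0.0051387 s.
Throughput = L / cycle = 70000 / 0.0051387 = 13.6 Mbps.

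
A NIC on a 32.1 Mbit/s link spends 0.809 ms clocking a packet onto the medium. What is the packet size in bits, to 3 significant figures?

L = R × t_tx = 32100000 b/s × 0.000809 s = 25968.9 bits.

26000 bits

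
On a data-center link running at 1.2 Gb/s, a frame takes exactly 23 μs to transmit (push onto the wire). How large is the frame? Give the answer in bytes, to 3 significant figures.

L = R × t_tx = 1200000000 b/s × 2.3e-05 s = 27600 bits.
In bytes: 27600 / 8 = 3450 bytes.

3450 bytes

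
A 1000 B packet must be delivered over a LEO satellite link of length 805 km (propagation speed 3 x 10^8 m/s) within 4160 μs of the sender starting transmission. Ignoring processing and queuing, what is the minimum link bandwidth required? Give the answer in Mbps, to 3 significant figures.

L = 8000 bits.
Propagation delay = 805000 / 300000000 = 2683.33 μs.
Transmission budget = 4160 − 2683.33 = 1476.67 μs.
R ≥ L / t_tx = 8000 bits / 0.00147667 s = 5.42 Mbps.

5.42 Mbps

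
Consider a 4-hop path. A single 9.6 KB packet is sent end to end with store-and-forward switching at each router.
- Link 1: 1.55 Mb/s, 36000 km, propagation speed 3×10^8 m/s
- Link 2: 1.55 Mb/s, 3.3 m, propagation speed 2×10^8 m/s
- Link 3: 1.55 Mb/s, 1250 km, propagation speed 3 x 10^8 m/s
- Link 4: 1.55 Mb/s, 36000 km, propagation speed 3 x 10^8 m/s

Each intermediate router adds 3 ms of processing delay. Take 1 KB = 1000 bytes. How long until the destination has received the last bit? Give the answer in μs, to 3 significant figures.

451000 μs

L = 76800 bits.
Transmission delay per hop = L/R = 76800/1550000 = 49548.4 μs; 4 hops → 198194 μs.
Propagation delays (d/s per hop): 120000, 0.0165, 4166.67, 120000 μs; sum = 244167 μs.
Processing at 3 router(s): 3 × 3 ms = 9000 μs.
End-to-end = 451000 μs.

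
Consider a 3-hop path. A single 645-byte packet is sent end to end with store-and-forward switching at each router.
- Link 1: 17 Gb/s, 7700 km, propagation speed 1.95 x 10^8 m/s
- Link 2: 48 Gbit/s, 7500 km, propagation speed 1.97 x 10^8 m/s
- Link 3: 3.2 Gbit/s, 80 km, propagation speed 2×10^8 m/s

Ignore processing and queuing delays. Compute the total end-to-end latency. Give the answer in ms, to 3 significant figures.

L = 645 × 8 = 5160 bits.
Transmission delays (L/R per hop): 0.000303529, 0.0001075, 0.0016125 ms; sum = 0.00202353 ms.
Propagation delays (d/s per hop): 39.4872, 38.0711, 0.4 ms; sum = 77.9582 ms.
End-to-end = 78.0 ms.

78.0 ms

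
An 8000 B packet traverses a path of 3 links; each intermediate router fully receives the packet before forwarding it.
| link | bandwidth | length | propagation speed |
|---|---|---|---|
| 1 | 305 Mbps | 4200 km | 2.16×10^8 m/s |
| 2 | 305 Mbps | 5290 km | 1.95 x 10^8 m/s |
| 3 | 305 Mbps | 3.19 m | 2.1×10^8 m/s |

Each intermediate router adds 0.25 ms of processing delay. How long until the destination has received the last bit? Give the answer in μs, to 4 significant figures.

47700 μs

L = 8000 × 8 = 64000 bits.
Transmission delay per hop = L/R = 64000/305000000 = 209.836 μs; 3 hops → 629.508 μs.
Propagation delays (d/s per hop): 19444.4, 27128.2, 0.0151905 μs; sum = 46572.7 μs.
Processing at 2 router(s): 2 × 0.25 ms = 500 μs.
End-to-end = 47700 μs.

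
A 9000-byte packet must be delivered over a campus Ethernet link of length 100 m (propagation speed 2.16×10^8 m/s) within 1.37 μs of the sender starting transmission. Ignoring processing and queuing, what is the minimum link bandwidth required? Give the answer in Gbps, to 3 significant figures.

L = 72000 bits.
Propagation delay = 100 / 216000000 = 0.462963 μs.
Transmission budget = 1.37 − 0.462963 = 0.907037 μs.
R ≥ L / t_tx = 72000 bits / 9.07037e-07 s = 79.4 Gbps.

79.4 Gbps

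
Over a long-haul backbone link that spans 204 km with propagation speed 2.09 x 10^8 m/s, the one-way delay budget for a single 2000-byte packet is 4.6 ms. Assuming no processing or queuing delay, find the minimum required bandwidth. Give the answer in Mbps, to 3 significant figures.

4.42 Mbps

L = 16000 bits.
Propagation delay = 204000 / 209000000 = 0.976077 ms.
Transmission budget = 4.6 − 0.976077 = 3.62392 ms.
R ≥ L / t_tx = 16000 bits / 0.00362392 s = 4.42 Mbps.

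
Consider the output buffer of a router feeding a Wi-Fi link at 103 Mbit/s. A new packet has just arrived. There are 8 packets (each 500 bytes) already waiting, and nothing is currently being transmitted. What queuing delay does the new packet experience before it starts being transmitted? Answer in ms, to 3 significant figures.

Each queued packet: L/R = 4000/103000000 = 0.038835 ms.
8 queued → 0.31068 ms.
Queuing delay = 0.311 ms.

0.311 ms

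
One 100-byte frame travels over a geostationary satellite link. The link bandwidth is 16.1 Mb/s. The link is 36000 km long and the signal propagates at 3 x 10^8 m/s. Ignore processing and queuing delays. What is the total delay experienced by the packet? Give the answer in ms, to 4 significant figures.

L = 100 × 8 = 800 bits.
Transmission delay = L/R = 800 / 1.61e+07 = 0.0496894 ms.
Propagation delay = d/s = 36000000 m / 300000000 m/s = 120 ms.
Total = 120.0 ms.

120.0 ms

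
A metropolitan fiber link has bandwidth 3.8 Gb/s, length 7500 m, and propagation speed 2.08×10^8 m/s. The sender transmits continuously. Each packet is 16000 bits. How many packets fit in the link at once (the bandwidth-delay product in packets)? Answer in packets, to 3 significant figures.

8.56 packets

Propagation delay = 7500 / 208000000 = 3.60577e-05 s.
BDP = R × t_prop = 3800000000 × 3.60577e-05 = 137019 bits.
In packets of 16000 bits: 8.56 packets.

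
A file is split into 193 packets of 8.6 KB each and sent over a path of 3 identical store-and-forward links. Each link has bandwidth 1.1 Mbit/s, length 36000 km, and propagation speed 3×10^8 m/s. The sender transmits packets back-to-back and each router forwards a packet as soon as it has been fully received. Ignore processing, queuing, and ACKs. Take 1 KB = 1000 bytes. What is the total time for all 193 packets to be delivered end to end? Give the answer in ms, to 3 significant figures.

12600 ms

Per-hop transmission t_tx = L/R = 68800/1100000 = 62.5455 ms.
Per-hop propagation t_prop = 36000000/300000000 = 120 ms.
Pipeline fill: first packet needs 3·t_tx to clear all hops; remaining 192 packets each add one t_tx.
Total = (3+193-1)·t_tx + 3·t_prop = 195·62.5455 + 3·120 = 12600 ms.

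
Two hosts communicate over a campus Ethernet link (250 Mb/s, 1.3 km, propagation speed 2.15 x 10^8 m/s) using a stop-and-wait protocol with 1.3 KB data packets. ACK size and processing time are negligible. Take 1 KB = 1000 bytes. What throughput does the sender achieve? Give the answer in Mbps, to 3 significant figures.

t_tx = L/R = 10400/250000000 = 4.16e-05 s.
t_prop = 1300/215000000 = 6.04651e-06 s; RTT = 1.2093e-05 s.
Cycle = t_tx + RTT = 5.3693e-05 s.
Throughput = L / cycle = 10400 / 5.3693e-05 = 194 Mbps.

194 Mbps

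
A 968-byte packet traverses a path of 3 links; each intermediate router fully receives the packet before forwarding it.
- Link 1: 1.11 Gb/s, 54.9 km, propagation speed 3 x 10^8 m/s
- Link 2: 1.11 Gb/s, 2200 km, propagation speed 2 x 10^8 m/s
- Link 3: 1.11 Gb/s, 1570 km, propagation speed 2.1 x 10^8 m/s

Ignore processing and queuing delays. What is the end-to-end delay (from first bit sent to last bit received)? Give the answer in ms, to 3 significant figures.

18.7 ms

L = 968 × 8 = 7744 bits.
Transmission delay per hop = L/R = 7744/1110000000 = 0.00697658 ms; 3 hops → 0.0209297 ms.
Propagation delays (d/s per hop): 0.183, 11, 7.47619 ms; sum = 18.6592 ms.
End-to-end = 18.7 ms.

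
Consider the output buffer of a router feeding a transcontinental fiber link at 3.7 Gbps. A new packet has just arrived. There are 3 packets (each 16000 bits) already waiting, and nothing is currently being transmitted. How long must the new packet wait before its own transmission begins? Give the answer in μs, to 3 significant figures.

13.0 μs

Each queued packet: L/R = 16000/3700000000 = 4.32432 μs.
3 queued → 12.973 μs.
Queuing delay = 13.0 μs.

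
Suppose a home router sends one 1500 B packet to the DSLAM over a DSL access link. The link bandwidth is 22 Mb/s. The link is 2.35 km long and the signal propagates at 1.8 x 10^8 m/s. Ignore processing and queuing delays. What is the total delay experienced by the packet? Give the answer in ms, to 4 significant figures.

L = 1500 × 8 = 12000 bits.
Transmission delay = L/R = 12000 / 22000000 = 0.545455 ms.
Propagation delay = d/s = 2350 m / 180000000 m/s = 0.0130556 ms.
Total = 0.5585 ms.

0.5585 ms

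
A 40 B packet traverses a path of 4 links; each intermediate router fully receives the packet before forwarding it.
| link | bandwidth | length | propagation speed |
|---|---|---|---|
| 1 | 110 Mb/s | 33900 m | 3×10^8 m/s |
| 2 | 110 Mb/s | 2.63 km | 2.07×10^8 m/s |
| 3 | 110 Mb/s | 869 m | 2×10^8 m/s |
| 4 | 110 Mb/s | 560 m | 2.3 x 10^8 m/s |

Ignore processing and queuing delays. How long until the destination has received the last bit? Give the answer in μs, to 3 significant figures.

L = 40 × 8 = 320 bits.
Transmission delay per hop = L/R = 320/110000000 = 2.90909 μs; 4 hops → 11.6364 μs.
Propagation delays (d/s per hop): 113, 12.7053, 4.345, 2.43478 μs; sum = 132.485 μs.
End-to-end = 144 μs.

144 μs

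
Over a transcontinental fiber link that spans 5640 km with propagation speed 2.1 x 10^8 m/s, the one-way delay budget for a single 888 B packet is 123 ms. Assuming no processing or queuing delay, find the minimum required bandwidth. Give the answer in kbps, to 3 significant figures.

73.9 kbps

L = 7104 bits.
Propagation delay = 5640000 / 210000000 = 26.8571 ms.
Transmission budget = 123 − 26.8571 = 96.1429 ms.
R ≥ L / t_tx = 7104 bits / 0.0961429 s = 73.9 kbps.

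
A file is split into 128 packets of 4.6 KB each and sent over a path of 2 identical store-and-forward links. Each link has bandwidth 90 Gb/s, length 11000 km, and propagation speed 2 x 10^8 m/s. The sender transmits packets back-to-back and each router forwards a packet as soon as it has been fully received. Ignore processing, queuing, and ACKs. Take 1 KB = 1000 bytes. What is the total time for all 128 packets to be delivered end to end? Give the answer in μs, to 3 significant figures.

110000 μs

Per-hop transmission t_tx = L/R = 36800/90000000000 = 0.408889 μs.
Per-hop propagation t_prop = 11000000/200000000 = 55000 μs.
Pipeline fill: first packet needs 2·t_tx to clear all hops; remaining 127 packets each add one t_tx.
Total = (2+128-1)·t_tx + 2·t_prop = 129·0.408889 + 2·55000 = 110000 μs.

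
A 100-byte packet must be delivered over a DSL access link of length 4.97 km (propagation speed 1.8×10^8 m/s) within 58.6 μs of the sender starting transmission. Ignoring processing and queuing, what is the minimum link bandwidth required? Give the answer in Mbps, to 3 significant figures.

L = 800 bits.
Propagation delay = 4970 / 180000000 = 27.6111 μs.
Transmission budget = 58.6 − 27.6111 = 30.9889 μs.
R ≥ L / t_tx = 800 bits / 3.09889e-05 s = 25.8 Mbps.

25.8 Mbps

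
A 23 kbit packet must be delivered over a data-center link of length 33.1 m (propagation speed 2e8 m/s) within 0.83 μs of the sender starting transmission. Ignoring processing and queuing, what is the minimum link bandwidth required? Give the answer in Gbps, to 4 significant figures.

34.61 Gbps

Propagation delay = 33.1 / 200000000 = 0.1655 μs.
Transmission budget = 0.83 − 0.1655 = 0.6645 μs.
R ≥ L / t_tx = 23000 bits / 6.645e-07 s = 34.61 Gbps.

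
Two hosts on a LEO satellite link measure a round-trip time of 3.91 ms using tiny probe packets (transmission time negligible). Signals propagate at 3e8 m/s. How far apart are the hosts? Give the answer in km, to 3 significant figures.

One-way propagation = RTT/2 = 1.955 ms.
d = s × t = 300000000 × 0.001955 = 587 km.

587 km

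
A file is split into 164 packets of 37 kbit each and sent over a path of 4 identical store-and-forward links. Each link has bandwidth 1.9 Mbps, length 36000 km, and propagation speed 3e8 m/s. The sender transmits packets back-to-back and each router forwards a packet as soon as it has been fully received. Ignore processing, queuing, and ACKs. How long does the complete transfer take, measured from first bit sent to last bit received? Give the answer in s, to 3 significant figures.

3.73 s

Per-hop transmission t_tx = L/R = 37000/1900000 = 0.0194737 s.
Per-hop propagation t_prop = 36000000/300000000 = 0.12 s.
Pipeline fill: first packet needs 4·t_tx to clear all hops; remaining 163 packets each add one t_tx.
Total = (4+164-1)·t_tx + 4·t_prop = 167·0.0194737 + 4·0.12 = 3.73 s.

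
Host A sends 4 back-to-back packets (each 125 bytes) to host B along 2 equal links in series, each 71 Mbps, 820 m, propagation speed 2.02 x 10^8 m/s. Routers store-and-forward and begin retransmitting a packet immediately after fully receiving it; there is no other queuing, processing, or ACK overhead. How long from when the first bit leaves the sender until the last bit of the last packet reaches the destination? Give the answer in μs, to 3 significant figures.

78.5 μs

Per-hop transmission t_tx = L/R = 1000/71000000 = 14.0845 μs.
Per-hop propagation t_prop = 820/202000000 = 4.05941 μs.
Pipeline fill: first packet needs 2·t_tx to clear all hops; remaining 3 packets each add one t_tx.
Total = (2+4-1)·t_tx + 2·t_prop = 5·14.0845 + 2·4.05941 = 78.5 μs.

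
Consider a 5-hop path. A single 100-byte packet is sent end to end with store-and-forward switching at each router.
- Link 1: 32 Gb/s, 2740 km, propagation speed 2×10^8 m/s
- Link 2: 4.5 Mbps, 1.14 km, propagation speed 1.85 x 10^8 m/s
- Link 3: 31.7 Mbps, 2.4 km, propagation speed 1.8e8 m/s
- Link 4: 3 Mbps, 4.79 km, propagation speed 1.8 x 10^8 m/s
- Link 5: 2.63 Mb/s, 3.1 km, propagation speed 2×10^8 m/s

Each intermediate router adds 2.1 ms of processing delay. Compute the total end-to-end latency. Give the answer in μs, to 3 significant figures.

L = 100 × 8 = 800 bits.
Transmission delays (L/R per hop): 0.025, 177.778, 25.2366, 266.667, 304.183 μs; sum = 773.889 μs.
Propagation delays (d/s per hop): 13700, 6.16216, 13.3333, 26.6111, 15.5 μs; sum = 13761.6 μs.
Processing at 4 router(s): 4 × 2.1 ms = 8400 μs.
End-to-end = 22900 μs.

22900 μs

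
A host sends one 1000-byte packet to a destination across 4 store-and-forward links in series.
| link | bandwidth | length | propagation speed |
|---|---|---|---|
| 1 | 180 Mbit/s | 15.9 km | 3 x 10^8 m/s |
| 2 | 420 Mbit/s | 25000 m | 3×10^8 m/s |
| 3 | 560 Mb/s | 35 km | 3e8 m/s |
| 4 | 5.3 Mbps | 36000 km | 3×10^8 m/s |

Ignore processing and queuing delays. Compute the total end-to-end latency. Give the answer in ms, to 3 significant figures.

L = 1000 × 8 = 8000 bits.
Transmission delays (L/R per hop): 0.0444444, 0.0190476, 0.0142857, 1.50943 ms; sum = 1.58721 ms.
Propagation delays (d/s per hop): 0.053, 0.0833333, 0.116667, 120 ms; sum = 120.253 ms.
End-to-end = 122 ms.

122 ms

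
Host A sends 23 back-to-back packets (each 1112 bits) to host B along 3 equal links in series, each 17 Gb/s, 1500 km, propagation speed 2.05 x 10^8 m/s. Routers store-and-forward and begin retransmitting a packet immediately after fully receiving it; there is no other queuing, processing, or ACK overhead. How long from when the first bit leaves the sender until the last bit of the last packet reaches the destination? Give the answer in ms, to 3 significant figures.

Per-hop transmission t_tx = L/R = 1112/17000000000 = 6.54118e-05 ms.
Per-hop propagation t_prop = 1500000/2.05e+08 = 7.31707 ms.
Pipeline fill: first packet needs 3·t_tx to clear all hops; remaining 22 packets each add one t_tx.
Total = (3+23-1)·t_tx + 3·t_prop = 25·6.54118e-05 + 3·7.31707 = 22.0 ms.

22.0 ms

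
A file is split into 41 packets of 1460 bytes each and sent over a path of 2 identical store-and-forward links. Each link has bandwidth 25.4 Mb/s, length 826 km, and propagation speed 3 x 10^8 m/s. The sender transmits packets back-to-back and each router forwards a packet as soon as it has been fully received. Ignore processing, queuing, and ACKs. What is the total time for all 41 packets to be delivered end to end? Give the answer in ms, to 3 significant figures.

Per-hop transmission t_tx = L/R = 11680/25400000 = 0.459843 ms.
Per-hop propagation t_prop = 826000/300000000 = 2.75333 ms.
Pipeline fill: first packet needs 2·t_tx to clear all hops; remaining 40 packets each add one t_tx.
Total = (2+41-1)·t_tx + 2·t_prop = 42·0.459843 + 2·2.75333 = 24.8 ms.

24.8 ms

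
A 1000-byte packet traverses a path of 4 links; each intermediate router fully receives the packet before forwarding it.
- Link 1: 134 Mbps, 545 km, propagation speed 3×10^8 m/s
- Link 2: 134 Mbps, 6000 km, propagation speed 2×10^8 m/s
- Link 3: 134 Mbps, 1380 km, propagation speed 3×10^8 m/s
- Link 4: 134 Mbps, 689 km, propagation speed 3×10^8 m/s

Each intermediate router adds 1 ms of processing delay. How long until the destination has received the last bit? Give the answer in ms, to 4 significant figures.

41.95 ms

L = 1000 × 8 = 8000 bits.
Transmission delay per hop = L/R = 8000/134000000 = 0.0597015 ms; 4 hops → 0.238806 ms.
Propagation delays (d/s per hop): 1.81667, 30, 4.6, 2.29667 ms; sum = 38.7133 ms.
Processing at 3 router(s): 3 × 1 ms = 3 ms.
End-to-end = 41.95 ms.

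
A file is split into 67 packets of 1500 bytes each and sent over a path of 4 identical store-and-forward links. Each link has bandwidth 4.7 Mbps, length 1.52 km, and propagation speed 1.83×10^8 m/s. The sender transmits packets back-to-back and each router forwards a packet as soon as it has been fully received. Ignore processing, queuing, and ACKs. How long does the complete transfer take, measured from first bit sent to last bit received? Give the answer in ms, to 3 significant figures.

Per-hop transmission t_tx = L/R = 12000/4700000 = 2.55319 ms.
Per-hop propagation t_prop = 1520/183000000 = 0.00830601 ms.
Pipeline fill: first packet needs 4·t_tx to clear all hops; remaining 66 packets each add one t_tx.
Total = (4+67-1)·t_tx + 4·t_prop = 70·2.55319 + 4·0.00830601 = 179 ms.

179 ms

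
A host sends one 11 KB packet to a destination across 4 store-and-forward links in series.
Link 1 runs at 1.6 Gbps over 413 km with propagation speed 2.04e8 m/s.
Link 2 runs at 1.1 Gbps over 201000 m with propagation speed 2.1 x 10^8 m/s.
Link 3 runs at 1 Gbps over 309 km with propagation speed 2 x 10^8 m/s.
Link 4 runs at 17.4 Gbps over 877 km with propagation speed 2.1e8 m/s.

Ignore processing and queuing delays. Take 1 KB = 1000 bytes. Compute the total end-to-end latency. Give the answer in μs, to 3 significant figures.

L = 88000 bits.
Transmission delays (L/R per hop): 55, 80, 88, 5.05747 μs; sum = 228.057 μs.
Propagation delays (d/s per hop): 2024.51, 957.143, 1545, 4176.19 μs; sum = 8702.84 μs.
End-to-end = 8930 μs.

8930 μs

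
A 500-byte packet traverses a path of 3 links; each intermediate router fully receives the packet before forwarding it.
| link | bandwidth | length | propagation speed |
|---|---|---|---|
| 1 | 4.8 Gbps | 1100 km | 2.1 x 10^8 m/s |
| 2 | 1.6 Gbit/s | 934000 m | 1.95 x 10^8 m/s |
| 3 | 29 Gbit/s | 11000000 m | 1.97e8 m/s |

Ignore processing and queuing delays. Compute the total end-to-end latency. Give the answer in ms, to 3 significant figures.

L = 500 × 8 = 4000 bits.
Transmission delays (L/R per hop): 0.000833333, 0.0025, 0.000137931 ms; sum = 0.00347126 ms.
Propagation delays (d/s per hop): 5.2381, 4.78974, 55.8376 ms; sum = 65.8654 ms.
End-to-end = 65.9 ms.

65.9 ms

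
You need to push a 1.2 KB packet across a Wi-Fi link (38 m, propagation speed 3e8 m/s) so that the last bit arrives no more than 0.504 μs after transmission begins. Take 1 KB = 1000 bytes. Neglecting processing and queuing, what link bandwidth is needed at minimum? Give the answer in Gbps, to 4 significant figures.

L = 9600 bits.
Propagation delay = 38 / 300000000 = 0.126667 μs.
Transmission budget = 0.504 − 0.126667 = 0.377333 μs.
R ≥ L / t_tx = 9600 bits / 3.77333e-07 s = 25.44 Gbps.

25.44 Gbps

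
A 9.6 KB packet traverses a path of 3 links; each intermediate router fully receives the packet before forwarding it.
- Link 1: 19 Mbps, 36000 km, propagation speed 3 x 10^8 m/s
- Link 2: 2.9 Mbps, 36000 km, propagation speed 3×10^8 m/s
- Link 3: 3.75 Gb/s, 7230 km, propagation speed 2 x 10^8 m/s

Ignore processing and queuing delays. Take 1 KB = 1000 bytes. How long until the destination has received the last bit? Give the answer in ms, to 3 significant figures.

307 ms

L = 76800 bits.
Transmission delays (L/R per hop): 4.04211, 26.4828, 0.02048 ms; sum = 30.5453 ms.
Propagation delays (d/s per hop): 120, 120, 36.15 ms; sum = 276.15 ms.
End-to-end = 307 ms.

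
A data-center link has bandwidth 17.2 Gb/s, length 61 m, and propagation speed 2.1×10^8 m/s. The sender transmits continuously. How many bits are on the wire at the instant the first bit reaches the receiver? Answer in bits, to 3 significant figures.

Propagation delay = 61 / 210000000 = 2.90476e-07 s.
BDP = R × t_prop = 17200000000 × 2.90476e-07 = 4996.19 bits.

5000 bits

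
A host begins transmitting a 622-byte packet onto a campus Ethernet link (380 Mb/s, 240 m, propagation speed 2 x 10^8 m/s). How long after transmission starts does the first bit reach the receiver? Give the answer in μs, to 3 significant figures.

1.20 μs

First bit experiences only propagation delay: d/s = 240/200000000 = 1.20 μs.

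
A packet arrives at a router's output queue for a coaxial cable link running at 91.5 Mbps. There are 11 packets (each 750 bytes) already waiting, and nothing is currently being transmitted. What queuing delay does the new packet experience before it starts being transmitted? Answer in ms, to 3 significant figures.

Each queued packet: L/R = 6000/91500000 = 0.0655738 ms.
11 queued → 0.721311 ms.
Queuing delay = 0.721 ms.

0.721 ms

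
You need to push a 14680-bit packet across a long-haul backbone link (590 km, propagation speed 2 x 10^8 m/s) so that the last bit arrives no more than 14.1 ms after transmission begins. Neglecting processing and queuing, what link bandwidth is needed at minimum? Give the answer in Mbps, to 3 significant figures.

Propagation delay = 590000 / 200000000 = 2.95 ms.
Transmission budget = 14.1 − 2.95 = 11.15 ms.
R ≥ L / t_tx = 14680 bits / 0.01115 s = 1.32 Mbps.

1.32 Mbps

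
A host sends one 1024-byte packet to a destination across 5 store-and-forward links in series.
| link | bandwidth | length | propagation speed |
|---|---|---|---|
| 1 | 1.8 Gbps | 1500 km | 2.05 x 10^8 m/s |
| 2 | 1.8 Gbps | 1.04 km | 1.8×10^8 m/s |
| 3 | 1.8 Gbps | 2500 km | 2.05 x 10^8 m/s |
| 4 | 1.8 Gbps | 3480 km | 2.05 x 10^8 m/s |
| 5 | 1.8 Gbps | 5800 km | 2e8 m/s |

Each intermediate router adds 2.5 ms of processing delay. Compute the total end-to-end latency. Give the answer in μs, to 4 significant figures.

75520 μs

L = 1024 × 8 = 8192 bits.
Transmission delay per hop = L/R = 8192/1800000000 = 4.55111 μs; 5 hops → 22.7556 μs.
Propagation delays (d/s per hop): 7317.07, 5.77778, 12195.1, 16975.6, 29000 μs; sum = 65493.6 μs.
Processing at 4 router(s): 4 × 2.5 ms = 10000 μs.
End-to-end = 75520 μs.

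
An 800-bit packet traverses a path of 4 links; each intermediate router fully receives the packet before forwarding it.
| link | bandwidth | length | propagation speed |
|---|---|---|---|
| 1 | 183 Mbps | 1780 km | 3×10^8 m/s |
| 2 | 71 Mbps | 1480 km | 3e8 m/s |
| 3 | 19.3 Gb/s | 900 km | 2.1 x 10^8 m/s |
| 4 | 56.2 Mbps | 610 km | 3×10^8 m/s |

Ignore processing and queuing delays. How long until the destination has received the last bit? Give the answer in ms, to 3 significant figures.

Transmission delays (L/R per hop): 0.00437158, 0.0112676, 4.14508e-05, 0.0142349 ms; sum = 0.0299155 ms.
Propagation delays (d/s per hop): 5.93333, 4.93333, 4.28571, 2.03333 ms; sum = 17.1857 ms.
End-to-end = 17.2 ms.

17.2 ms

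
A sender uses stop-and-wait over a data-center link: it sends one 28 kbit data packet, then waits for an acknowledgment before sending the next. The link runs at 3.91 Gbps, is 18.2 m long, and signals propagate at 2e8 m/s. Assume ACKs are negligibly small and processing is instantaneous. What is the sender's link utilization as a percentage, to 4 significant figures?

t_tx = L/R = 28000/3910000000 = 7.16113e-06 s.
t_prop = 18.2/200000000 = 9.1e-08 s; RTT = 1.82e-07 s.
Cycle = t_tx + RTT = 7.34313e-06 s.
Utilization = t_tx / cycle = 7.16113e-06/7.34313e-06 = 97.52 %.

97.52 %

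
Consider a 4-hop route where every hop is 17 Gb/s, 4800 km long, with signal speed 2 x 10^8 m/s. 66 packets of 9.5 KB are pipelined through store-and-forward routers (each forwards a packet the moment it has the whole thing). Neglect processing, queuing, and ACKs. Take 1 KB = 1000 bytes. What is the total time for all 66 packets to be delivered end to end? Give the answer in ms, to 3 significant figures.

Per-hop transmission t_tx = L/R = 76000/17000000000 = 0.00447059 ms.
Per-hop propagation t_prop = 4800000/200000000 = 24 ms.
Pipeline fill: first packet needs 4·t_tx to clear all hops; remaining 65 packets each add one t_tx.
Total = (4+66-1)·t_tx + 4·t_prop = 69·0.00447059 + 4·24 = 96.3 ms.

96.3 ms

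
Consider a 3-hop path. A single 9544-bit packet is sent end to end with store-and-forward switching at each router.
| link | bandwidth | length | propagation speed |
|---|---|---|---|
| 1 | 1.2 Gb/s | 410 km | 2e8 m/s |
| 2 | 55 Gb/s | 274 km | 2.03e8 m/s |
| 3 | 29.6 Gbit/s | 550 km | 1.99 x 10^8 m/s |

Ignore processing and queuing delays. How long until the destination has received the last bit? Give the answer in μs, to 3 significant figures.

Transmission delays (L/R per hop): 7.95333, 0.173527, 0.322432 μs; sum = 8.44929 μs.
Propagation delays (d/s per hop): 2050, 1349.75, 2763.82 μs; sum = 6163.57 μs.
End-to-end = 6170 μs.

6170 μs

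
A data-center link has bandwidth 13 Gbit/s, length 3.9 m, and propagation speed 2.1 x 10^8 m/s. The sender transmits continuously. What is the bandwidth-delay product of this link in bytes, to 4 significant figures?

Propagation delay = 3.9 / 210000000 = 1.85714e-08 s.
BDP = R × t_prop = 13000000000 × 1.85714e-08 = 241.429 bits.
In bytes: 241.429/8 = 30.18 bytes.

30.18 bytes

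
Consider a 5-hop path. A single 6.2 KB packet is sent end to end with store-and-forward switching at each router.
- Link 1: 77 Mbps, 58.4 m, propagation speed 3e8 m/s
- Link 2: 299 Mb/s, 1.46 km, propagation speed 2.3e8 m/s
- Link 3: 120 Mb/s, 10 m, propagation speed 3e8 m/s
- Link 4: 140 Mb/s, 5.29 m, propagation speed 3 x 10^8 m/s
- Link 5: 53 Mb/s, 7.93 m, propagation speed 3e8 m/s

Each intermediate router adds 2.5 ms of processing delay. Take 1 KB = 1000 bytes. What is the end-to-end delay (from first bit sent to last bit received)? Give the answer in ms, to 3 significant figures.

L = 49600 bits.
Transmission delays (L/R per hop): 0.644156, 0.165886, 0.413333, 0.354286, 0.935849 ms; sum = 2.51351 ms.
Propagation delays (d/s per hop): 0.000194667, 0.00634783, 3.33333e-05, 1.76333e-05, 2.64333e-05 ms; sum = 0.00661989 ms.
Processing at 4 router(s): 4 × 2.5 ms = 10 ms.
End-to-end = 12.5 ms.

12.5 ms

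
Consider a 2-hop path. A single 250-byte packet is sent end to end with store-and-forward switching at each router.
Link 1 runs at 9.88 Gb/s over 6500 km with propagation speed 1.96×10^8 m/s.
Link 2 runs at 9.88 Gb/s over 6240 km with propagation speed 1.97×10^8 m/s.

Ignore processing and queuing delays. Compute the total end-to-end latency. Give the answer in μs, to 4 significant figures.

64840 μs

L = 250 × 8 = 2000 bits.
Transmission delay per hop = L/R = 2000/9880000000 = 0.202429 μs; 2 hops → 0.404858 μs.
Propagation delays (d/s per hop): 33163.3, 31675.1 μs; sum = 64838.4 μs.
End-to-end = 64840 μs.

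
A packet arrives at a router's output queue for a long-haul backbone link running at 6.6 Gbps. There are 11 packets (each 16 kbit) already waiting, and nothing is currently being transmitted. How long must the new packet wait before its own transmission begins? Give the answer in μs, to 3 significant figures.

Each queued packet: L/R = 16000/6600000000 = 2.42424 μs.
11 queued → 26.6667 μs.
Queuing delay = 26.7 μs.

26.7 μs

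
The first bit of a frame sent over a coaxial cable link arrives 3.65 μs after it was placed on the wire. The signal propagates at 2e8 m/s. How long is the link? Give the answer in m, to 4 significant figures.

d = s × t_prop = 200000000 × 3.65e-06 = 730.0 m.

730.0 m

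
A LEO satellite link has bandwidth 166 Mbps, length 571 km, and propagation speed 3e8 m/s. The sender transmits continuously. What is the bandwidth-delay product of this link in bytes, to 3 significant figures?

39500 bytes

Propagation delay = 571000 / 300000000 = 0.00190333 s.
BDP = R × t_prop = 166000000 × 0.00190333 = 315953 bits.
In bytes: 315953/8 = 39500 bytes.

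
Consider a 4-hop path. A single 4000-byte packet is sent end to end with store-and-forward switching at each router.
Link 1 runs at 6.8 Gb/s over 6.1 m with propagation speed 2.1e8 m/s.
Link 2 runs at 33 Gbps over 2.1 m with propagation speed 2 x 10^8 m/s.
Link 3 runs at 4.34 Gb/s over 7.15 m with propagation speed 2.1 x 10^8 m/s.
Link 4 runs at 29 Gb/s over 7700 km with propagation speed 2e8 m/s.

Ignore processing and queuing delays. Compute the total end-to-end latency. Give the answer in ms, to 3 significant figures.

38.5 ms

L = 4000 × 8 = 32000 bits.
Transmission delays (L/R per hop): 0.00470588, 0.000969697, 0.00737327, 0.00110345 ms; sum = 0.0141523 ms.
Propagation delays (d/s per hop): 2.90476e-05, 1.05e-05, 3.40476e-05, 38.5 ms; sum = 38.5001 ms.
End-to-end = 38.5 ms.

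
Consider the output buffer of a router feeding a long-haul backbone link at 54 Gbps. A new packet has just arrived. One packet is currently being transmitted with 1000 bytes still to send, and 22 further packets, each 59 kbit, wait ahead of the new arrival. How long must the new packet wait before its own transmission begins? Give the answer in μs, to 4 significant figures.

24.19 μs

Each queued packet: L/R = 59000/54000000000 = 1.09259 μs.
22 queued → 24.037 μs.
Plus remaining 8000 bits of current packet: 0.148148 μs.
Queuing delay = 24.19 μs.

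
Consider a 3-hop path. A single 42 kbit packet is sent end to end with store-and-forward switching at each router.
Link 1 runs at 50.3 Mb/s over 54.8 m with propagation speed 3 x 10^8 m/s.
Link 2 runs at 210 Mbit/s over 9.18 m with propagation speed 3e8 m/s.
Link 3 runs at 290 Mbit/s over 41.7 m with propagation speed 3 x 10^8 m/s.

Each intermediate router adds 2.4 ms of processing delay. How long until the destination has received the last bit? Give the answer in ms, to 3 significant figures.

5.98 ms

L = 42000 bits.
Transmission delays (L/R per hop): 0.83499, 0.2, 0.144828 ms; sum = 1.17982 ms.
Propagation delays (d/s per hop): 0.000182667, 3.06e-05, 0.000139 ms; sum = 0.000352267 ms.
Processing at 2 router(s): 2 × 2.4 ms = 4.8 ms.
End-to-end = 5.98 ms.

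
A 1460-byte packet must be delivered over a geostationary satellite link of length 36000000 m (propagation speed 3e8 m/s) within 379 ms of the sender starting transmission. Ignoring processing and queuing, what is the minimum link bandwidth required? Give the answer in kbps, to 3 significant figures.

L = 11680 bits.
Propagation delay = 36000000 / 300000000 = 120 ms.
Transmission budget = 379 − 120 = 259 ms.
R ≥ L / t_tx = 11680 bits / 0.259 s = 45.1 kbps.

45.1 kbps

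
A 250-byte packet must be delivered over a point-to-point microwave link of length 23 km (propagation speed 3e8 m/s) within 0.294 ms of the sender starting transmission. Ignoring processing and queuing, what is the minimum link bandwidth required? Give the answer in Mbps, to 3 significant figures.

L = 2000 bits.
Propagation delay = 23000 / 300000000 = 0.0766667 ms.
Transmission budget = 0.294 − 0.0766667 = 0.217333 ms.
R ≥ L / t_tx = 2000 bits / 0.000217333 s = 9.20 Mbps.

9.20 Mbps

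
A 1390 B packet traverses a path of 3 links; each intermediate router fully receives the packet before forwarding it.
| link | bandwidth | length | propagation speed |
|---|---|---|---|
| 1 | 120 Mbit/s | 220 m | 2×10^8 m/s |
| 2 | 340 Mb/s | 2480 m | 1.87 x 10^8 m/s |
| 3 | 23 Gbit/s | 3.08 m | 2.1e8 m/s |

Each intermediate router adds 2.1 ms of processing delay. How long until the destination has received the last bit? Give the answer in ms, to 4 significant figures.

L = 1390 × 8 = 11120 bits.
Transmission delays (L/R per hop): 0.0926667, 0.0327059, 0.000483478 ms; sum = 0.125856 ms.
Propagation delays (d/s per hop): 0.0011, 0.013262, 1.46667e-05 ms; sum = 0.0143767 ms.
Processing at 2 router(s): 2 × 2.1 ms = 4.2 ms.
End-to-end = 4.340 ms.

4.340 ms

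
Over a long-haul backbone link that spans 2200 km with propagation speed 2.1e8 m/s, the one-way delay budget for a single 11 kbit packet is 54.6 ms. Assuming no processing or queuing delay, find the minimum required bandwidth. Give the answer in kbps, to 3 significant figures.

Propagation delay = 2200000 / 210000000 = 10.4762 ms.
Transmission budget = 54.6 − 10.4762 = 44.1238 ms.
R ≥ L / t_tx = 11000 bits / 0.0441238 s = 249 kbps.

249 kbps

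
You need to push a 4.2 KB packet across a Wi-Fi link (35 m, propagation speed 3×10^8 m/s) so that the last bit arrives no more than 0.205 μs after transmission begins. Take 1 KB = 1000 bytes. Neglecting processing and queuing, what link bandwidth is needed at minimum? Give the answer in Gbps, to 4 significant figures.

L = 33600 bits.
Propagation delay = 35 / 300000000 = 0.116667 μs.
Transmission budget = 0.205 − 0.116667 = 0.0883333 μs.
R ≥ L / t_tx = 33600 bits / 8.83333e-08 s = 380.4 Gbps.

380.4 Gbps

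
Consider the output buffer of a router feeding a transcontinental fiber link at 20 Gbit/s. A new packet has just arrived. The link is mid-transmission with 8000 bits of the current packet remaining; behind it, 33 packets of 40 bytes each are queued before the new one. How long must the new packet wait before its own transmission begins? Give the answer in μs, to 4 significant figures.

0.9280 μs

Each queued packet: L/R = 320/20000000000 = 0.016 μs.
33 queued → 0.528 μs.
Plus remaining 8000 bits of current packet: 0.4 μs.
Queuing delay = 0.9280 μs.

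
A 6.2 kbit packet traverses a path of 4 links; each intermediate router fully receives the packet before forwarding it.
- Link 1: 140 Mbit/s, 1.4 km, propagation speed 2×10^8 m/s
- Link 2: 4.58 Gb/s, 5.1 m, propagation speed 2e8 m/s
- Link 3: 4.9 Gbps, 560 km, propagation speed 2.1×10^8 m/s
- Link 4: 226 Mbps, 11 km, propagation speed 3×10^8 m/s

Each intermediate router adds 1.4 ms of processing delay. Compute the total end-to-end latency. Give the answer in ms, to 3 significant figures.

6.98 ms

L = 6200 bits.
Transmission delays (L/R per hop): 0.0442857, 0.00135371, 0.00126531, 0.0274336 ms; sum = 0.0743384 ms.
Propagation delays (d/s per hop): 0.007, 2.55e-05, 2.66667, 0.0366667 ms; sum = 2.71036 ms.
Processing at 3 router(s): 3 × 1.4 ms = 4.2 ms.
End-to-end = 6.98 ms.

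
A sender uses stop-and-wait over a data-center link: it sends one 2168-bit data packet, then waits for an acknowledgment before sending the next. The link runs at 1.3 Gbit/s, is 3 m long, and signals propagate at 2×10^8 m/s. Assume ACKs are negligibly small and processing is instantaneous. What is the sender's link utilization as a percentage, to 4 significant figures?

t_tx = L/R = 2168/1300000000 = 1.66769e-06 s.
t_prop = 3/200000000 = 1.5e-08 s; RTT = 3e-08 s.
Cycle = t_tx + RTT = 1.69769e-06 s.
Utilization = t_tx / cycle = 1.66769e-06/1.69769e-06 = 98.23 %.

98.23 %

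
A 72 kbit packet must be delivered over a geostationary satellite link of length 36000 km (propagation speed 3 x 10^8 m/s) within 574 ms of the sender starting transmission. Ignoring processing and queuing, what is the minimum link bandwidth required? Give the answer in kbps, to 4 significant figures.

Propagation delay = 36000000 / 300000000 = 120 ms.
Transmission budget = 574 − 120 = 454 ms.
R ≥ L / t_tx = 72000 bits / 0.454 s = 158.6 kbps.

158.6 kbps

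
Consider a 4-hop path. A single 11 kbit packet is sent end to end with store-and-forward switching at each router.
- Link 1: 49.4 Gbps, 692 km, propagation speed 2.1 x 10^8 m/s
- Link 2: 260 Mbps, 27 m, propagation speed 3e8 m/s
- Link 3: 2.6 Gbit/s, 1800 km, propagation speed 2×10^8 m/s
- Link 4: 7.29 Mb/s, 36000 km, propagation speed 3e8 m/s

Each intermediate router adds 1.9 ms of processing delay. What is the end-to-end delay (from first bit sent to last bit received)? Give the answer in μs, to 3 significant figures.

L = 11000 bits.
Transmission delays (L/R per hop): 0.222672, 42.3077, 4.23077, 1508.92 μs; sum = 1555.68 μs.
Propagation delays (d/s per hop): 3295.24, 0.09, 9000, 120000 μs; sum = 132295 μs.
Processing at 3 router(s): 3 × 1.9 ms = 5700 μs.
End-to-end = 140000 μs.

140000 μs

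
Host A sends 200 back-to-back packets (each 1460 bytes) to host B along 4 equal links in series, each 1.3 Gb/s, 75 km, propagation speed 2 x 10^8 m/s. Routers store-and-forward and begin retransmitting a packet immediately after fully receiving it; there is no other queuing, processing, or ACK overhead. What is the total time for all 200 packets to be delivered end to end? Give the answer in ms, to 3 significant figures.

3.32 ms

Per-hop transmission t_tx = L/R = 11680/1300000000 = 0.00898462 ms.
Per-hop propagation t_prop = 75000/200000000 = 0.375 ms.
Pipeline fill: first packet needs 4·t_tx to clear all hops; remaining 199 packets each add one t_tx.
Total = (4+200-1)·t_tx + 4·t_prop = 203·0.00898462 + 4·0.375 = 3.32 ms.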